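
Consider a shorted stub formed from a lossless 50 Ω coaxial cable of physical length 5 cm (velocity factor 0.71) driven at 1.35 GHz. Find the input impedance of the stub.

λ = v/f = 0.71·c / 1.35 GHz = 0.158 m
βl = 2π·l/λ = 2π × 0.317 = 114°
tan(βl) = -2.24
For a shorted stub, Z_in = jZ_0·tan(βl)

Z_in ≈ −j112 Ω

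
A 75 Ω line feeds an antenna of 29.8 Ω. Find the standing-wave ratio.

For a purely resistive load, VSWR = R_L/Z_0 or Z_0/R_L (whichever > 1) = 75/29.8

VSWR ≈ 2.52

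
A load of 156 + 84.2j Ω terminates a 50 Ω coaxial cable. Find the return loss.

RL ≈ 4.32 dB

Γ = (106 + j84.2)/(206 + j84.2), |Γ| = 0.608
RL = −20·log₁₀|Γ| = −20·log₁₀(0.608)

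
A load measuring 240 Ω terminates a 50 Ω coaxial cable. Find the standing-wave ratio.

VSWR ≈ 4.8

Γ = (240 − 50)/(240 + 50) = 0.655
VSWR = (1 + 0.655)/(1 − 0.655)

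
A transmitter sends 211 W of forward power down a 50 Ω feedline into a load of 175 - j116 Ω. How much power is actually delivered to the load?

P_delivered ≈ 115 W

|Γ| = |(125 − j116)/(225 − j116)| = 0.674
|Γ|² = 0.454
P_refl = |Γ|²·P_inc = 95.8 W, P_del = (1 − |Γ|²)·P_inc = 115 W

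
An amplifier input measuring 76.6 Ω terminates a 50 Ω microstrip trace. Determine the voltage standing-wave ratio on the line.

VSWR ≈ 1.53

Γ = (76.6 − 50)/(76.6 + 50) = 0.21
VSWR = (1 + 0.21)/(1 − 0.21)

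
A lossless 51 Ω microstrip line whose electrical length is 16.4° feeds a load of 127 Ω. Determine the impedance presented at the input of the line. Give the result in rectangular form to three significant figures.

Z_in ≈ 89.8 − j50.8 Ω

tan(βl) = tan(16.4°) = 0.294
Z_in = Z_0·(Z_L + jZ_0·tanβl)/(Z_0 + jZ_L·tanβl)
     = 51·(127 + j15)/(51 + j37.4)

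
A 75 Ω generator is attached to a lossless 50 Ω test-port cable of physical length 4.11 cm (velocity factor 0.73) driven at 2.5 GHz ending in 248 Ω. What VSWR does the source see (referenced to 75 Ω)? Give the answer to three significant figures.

λ = v/f = 0.73·c / 2.5 GHz = 0.0876 m
βl = 2π·l/λ = 2π × 0.469 = 169°
tan(βl) = -0.196
Z_in = Z_0·(Z_L + jZ_0·tanβl)/(Z_0 + jZ_L·tanβl) = 132 + j119 Ω
Γ_s = (Z_in − Z_s)/(Z_in + Z_s) = (57.3 + j119)/(207 + j119), |Γ_s| = 0.552
VSWR = (1 + |Γ_s|)/(1 − |Γ_s|)

VSWR ≈ 3.47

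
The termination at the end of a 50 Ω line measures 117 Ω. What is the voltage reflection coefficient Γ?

Γ = (Z_L − Z_0)/(Z_L + Z_0) = (117 − 50)/(117 + 50) = 67/167

Γ = 0.401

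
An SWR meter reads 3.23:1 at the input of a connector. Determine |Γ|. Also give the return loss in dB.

|Γ| ≈ 0.527; return loss ≈ 5.56 dB

|Γ| = (S − 1)/(S + 1) = (3.23 − 1)/(3.23 + 1) = 2.23/4.23
RL = −20·log₁₀|Γ| = −20·log₁₀(0.527)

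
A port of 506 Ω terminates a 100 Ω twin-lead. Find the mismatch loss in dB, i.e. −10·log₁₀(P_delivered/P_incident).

Γ = (506 − 100)/(506 + 100) = 0.67
|Γ|² = 0.449, so P_del/P_inc = 1 − |Γ|² = 0.551
ML = −10·log₁₀(1 − |Γ|²)

mismatch loss ≈ 2.59 dB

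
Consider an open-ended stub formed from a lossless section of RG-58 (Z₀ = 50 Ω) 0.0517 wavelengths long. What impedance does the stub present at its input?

Z_in ≈ −j148 Ω

βl = 2π × 0.0517 = 18.6°
tan(βl) = 0.337
For an open-ended stub, Z_in = −jZ_0·cot(βl) = −jZ_0/tan(βl)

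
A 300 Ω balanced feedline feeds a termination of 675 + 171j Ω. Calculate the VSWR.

VSWR ≈ 2.43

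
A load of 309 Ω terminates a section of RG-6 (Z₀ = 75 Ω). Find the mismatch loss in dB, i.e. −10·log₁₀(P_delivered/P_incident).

Γ = (309 − 75)/(309 + 75) = 0.609
|Γ|² = 0.371, so P_del/P_inc = 1 − |Γ|² = 0.629
ML = −10·log₁₀(1 − |Γ|²)

mismatch loss ≈ 2.02 dB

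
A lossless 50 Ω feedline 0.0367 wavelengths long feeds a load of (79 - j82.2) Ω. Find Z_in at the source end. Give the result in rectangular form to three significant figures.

Z_in ≈ 40.5 − j61.7 Ω

βl = 2π × 0.0367 = 13.2°
tan(βl) = tan(13.2°) = 0.235
Z_in = Z_0·(Z_L + jZ_0·tanβl)/(Z_0 + jZ_L·tanβl)
     = 50·(79 − j70.5)/(69.3 + j18.5)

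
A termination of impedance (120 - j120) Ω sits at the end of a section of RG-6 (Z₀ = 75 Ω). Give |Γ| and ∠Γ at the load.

Γ = (Z_L − Z_0)/(Z_L + Z_0) = (45 − j120)/(195 − j120)
|Γ| = 128/229 = 0.56

Γ ≈ 0.56 ∠ -37.8°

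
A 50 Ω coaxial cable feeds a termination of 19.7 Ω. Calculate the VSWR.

Γ = (19.7 − 50)/(19.7 + 50) = -0.435
VSWR = (1 + 0.435)/(1 − 0.435)

VSWR ≈ 2.54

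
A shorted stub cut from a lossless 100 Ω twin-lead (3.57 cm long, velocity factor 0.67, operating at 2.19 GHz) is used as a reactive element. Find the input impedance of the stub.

Z_in ≈ −j83.8 Ω

λ = v/f = 0.67·c / 2.19 GHz = 0.0918 m
βl = 2π·l/λ = 2π × 0.389 = 140°
tan(βl) = -0.838
For a shorted stub, Z_in = jZ_0·tan(βl)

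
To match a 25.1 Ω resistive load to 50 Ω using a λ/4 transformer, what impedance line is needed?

Z_qwt = √(Z_0·R_L) = √(50 × 25.1) = √1255

Z_qwt ≈ 35.4 Ω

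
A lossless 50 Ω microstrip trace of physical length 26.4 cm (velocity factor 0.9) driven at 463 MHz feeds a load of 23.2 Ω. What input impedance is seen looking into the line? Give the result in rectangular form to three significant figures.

Z_in ≈ 24.9 − j11.8 Ω

λ = v/f = 0.9·c / 463 MHz = 0.583 m
βl = 2π·l/λ = 2π × 0.453 = 163°
tan(βl) = tan(163°) = -0.306
Z_in = Z_0·(Z_L + jZ_0·tanβl)/(Z_0 + jZ_L·tanβl)
     = 50·(23.2 − j15.3)/(50 − j7.1)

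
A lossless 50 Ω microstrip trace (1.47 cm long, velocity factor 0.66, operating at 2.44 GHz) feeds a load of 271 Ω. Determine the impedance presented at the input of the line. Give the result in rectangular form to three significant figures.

Z_in ≈ 11.1 − j22.1 Ω

λ = v/f = 0.66·c / 2.44 GHz = 0.0811 m
βl = 2π·l/λ = 2π × 0.181 = 65.2°
tan(βl) = tan(65.2°) = 2.17
Z_in = Z_0·(Z_L + jZ_0·tanβl)/(Z_0 + jZ_L·tanβl)
     = 50·(271 + j108)/(50 + j587)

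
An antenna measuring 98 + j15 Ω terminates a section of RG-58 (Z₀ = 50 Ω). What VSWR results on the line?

Γ = (Z_L − Z_0)/(Z_L + Z_0) = (48 + j15)/(148 + j15)
|Γ| = 50.3/149 = 0.338
VSWR = (1 + |Γ|)/(1 − |Γ|) = 1.34/0.662

VSWR ≈ 2.02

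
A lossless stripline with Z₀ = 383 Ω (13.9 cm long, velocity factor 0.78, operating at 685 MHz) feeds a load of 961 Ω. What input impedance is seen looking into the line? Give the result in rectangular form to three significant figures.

Z_in ≈ 368 + j357 Ω

λ = v/f = 0.78·c / 685 MHz = 0.342 m
βl = 2π·l/λ = 2π × 0.407 = 146°
tan(βl) = tan(146°) = -0.662
Z_in = Z_0·(Z_L + jZ_0·tanβl)/(Z_0 + jZ_L·tanβl)
     = 383·(961 − j254)/(383 − j636)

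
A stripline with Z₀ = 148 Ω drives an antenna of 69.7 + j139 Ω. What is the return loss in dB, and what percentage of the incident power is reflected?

Γ = (-78.3 + j139)/(217.7 + j139), |Γ| = 0.618
RL = −20·log₁₀(0.618) = 4.18 dB
P_refl/P_inc = |Γ|² = 0.382

RL ≈ 4.18 dB; 38.2% of incident power reflected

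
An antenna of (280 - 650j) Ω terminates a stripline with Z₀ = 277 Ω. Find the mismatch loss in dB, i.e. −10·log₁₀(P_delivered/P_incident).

mismatch loss ≈ 3.73 dB

Γ = (3 − j650)/(557 − j650), |Γ| = 0.759
|Γ|² = 0.577, so P_del/P_inc = 1 − |Γ|² = 0.423
ML = −10·log₁₀(1 − |Γ|²)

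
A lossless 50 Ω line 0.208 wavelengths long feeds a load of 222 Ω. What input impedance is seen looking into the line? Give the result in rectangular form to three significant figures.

Z_in ≈ 12 − j12.8 Ω

βl = 2π × 0.208 = 74.9°
tan(βl) = tan(74.9°) = 3.7
Z_in = Z_0·(Z_L + jZ_0·tanβl)/(Z_0 + jZ_L·tanβl)
     = 50·(222 + j185)/(50 + j822)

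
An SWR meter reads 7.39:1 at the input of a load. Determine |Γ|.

|Γ| = (S − 1)/(S + 1) = (7.39 − 1)/(7.39 + 1) = 6.39/8.39

|Γ| ≈ 0.762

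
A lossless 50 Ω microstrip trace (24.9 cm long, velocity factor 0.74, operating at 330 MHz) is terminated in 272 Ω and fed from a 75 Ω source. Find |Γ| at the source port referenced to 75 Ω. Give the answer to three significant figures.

|Γ| ≈ 0.717

λ = v/f = 0.74·c / 330 MHz = 0.673 m
βl = 2π·l/λ = 2π × 0.37 = 133°
tan(βl) = -1.06
Z_in = Z_0·(Z_L + jZ_0·tanβl)/(Z_0 + jZ_L·tanβl) = 16.8 + j44.1 Ω
Γ_s = (Z_in − Z_s)/(Z_in + Z_s) = (-58.2 + j44.1)/(91.8 + j44.1), |Γ_s| = 0.717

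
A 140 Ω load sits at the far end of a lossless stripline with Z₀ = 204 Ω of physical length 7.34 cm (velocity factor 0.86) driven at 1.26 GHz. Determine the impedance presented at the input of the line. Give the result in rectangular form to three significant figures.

λ = v/f = 0.86·c / 1.26 GHz = 0.205 m
βl = 2π·l/λ = 2π × 0.358 = 129°
tan(βl) = tan(129°) = -1.23
Z_in = Z_0·(Z_L + jZ_0·tanβl)/(Z_0 + jZ_L·tanβl)
     = 204·(140 − j251)/(204 − j173)

Z_in ≈ 206 − j77.5 Ω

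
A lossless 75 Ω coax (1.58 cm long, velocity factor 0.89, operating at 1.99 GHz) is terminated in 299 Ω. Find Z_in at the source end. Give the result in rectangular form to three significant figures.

Z_in ≈ 38.5 − j71.6 Ω

λ = v/f = 0.89·c / 1.99 GHz = 0.134 m
βl = 2π·l/λ = 2π × 0.118 = 42.4°
tan(βl) = tan(42.4°) = 0.913
Z_in = Z_0·(Z_L + jZ_0·tanβl)/(Z_0 + jZ_L·tanβl)
     = 75·(299 + j68.5)/(75 + j273)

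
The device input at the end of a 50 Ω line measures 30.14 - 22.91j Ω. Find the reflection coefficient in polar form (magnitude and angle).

Γ ≈ 0.364 ∠ -115°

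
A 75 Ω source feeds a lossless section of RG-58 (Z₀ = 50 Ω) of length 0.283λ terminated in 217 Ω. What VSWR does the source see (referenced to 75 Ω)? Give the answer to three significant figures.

VSWR ≈ 6.36

βl = 2π × 0.283 = 102°
tan(βl) = -4.75
Z_in = Z_0·(Z_L + jZ_0·tanβl)/(Z_0 + jZ_L·tanβl) = 12 + j9.94 Ω
Γ_s = (Z_in − Z_s)/(Z_in + Z_s) = (-63 + j9.94)/(87 + j9.94), |Γ_s| = 0.728
VSWR = (1 + |Γ_s|)/(1 − |Γ_s|)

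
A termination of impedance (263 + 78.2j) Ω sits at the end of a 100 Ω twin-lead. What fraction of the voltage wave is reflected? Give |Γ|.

|Γ| ≈ 0.487

Γ = (Z_L − Z_0)/(Z_L + Z_0) = (163 + j78.2)/(363 + j78.2)
|Γ| = 181/371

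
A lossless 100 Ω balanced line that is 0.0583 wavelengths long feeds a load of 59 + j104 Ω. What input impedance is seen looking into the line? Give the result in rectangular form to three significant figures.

Z_in ≈ 164 + j175 Ω

βl = 2π × 0.0583 = 21°
tan(βl) = tan(21°) = 0.384
Z_in = Z_0·(Z_L + jZ_0·tanβl)/(Z_0 + jZ_L·tanβl)
     = 100·(59 + j142)/(60.1 + j22.6)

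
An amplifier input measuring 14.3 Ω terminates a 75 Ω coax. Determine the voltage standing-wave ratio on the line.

Γ = (14.3 − 75)/(14.3 + 75) = -0.68
VSWR = (1 + 0.68)/(1 − 0.68)

VSWR ≈ 5.24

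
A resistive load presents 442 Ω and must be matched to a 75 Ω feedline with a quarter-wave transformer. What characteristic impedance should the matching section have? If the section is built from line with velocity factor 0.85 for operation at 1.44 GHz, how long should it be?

Z_qwt = √(Z_0·R_L) = √(75 × 442) = √33150
λ = 0.85·c/f = 0.177 m, so l = λ/4 = 0.0443 m

Z_qwt ≈ 182 Ω; length ≈ 4.43 cm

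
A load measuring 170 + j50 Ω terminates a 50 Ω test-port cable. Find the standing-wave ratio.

Γ = (Z_L − Z_0)/(Z_L + Z_0) = (120 + j50)/(220 + j50)
|Γ| = 130/226 = 0.576
VSWR = (1 + |Γ|)/(1 − |Γ|) = 1.58/0.424

VSWR ≈ 3.72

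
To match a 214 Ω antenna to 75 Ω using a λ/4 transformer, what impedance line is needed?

Z_qwt = √(Z_0·R_L) = √(75 × 214) = √16050

Z_qwt ≈ 127 Ω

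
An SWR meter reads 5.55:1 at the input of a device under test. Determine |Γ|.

|Γ| ≈ 0.695

|Γ| = (S − 1)/(S + 1) = (5.55 − 1)/(5.55 + 1) = 4.55/6.55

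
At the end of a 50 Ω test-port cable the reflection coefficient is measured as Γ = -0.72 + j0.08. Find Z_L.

Z_L ≈ 8.01 + j2.7 Ω

Z_L = Z_0·(1 + Γ)/(1 − Γ) = 50·(0.28 + j0.08)/(1.72 − j0.08)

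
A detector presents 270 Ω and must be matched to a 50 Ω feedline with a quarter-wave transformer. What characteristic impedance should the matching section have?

Z_qwt ≈ 116 Ω

Z_qwt = √(Z_0·R_L) = √(50 × 270) = √13500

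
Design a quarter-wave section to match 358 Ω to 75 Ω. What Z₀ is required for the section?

Z_qwt = √(Z_0·R_L) = √(75 × 358) = √26850

Z_qwt ≈ 164 Ω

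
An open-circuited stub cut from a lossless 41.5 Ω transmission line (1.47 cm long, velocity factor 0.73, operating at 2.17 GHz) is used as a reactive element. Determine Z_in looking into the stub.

Z_in ≈ −j31.9 Ω

λ = v/f = 0.73·c / 2.17 GHz = 0.101 m
βl = 2π·l/λ = 2π × 0.146 = 52.4°
tan(βl) = 1.3
For an open-circuited stub, Z_in = −jZ_0·cot(βl) = −jZ_0/tan(βl)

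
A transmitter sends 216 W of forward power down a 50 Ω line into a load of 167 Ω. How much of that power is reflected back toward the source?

P_reflected ≈ 62.8 W

Γ = (167 − 50)/(167 + 50) = 0.539
|Γ|² = 0.291
P_refl = |Γ|²·P_inc = 62.8 W, P_del = (1 − |Γ|²)·P_inc = 153 W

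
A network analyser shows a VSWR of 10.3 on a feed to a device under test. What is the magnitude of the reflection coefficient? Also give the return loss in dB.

|Γ| ≈ 0.823; return loss ≈ 1.69 dB

|Γ| = (S − 1)/(S + 1) = (10.3 − 1)/(10.3 + 1) = 9.3/11.3
RL = −20·log₁₀|Γ| = −20·log₁₀(0.823)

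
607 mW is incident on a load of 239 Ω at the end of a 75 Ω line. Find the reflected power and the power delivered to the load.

P_reflected ≈ 166 mW; P_delivered ≈ 441 mW

Γ = (239 − 75)/(239 + 75) = 0.522
|Γ|² = 0.273
P_refl = |Γ|²·P_inc = 166 mW, P_del = (1 − |Γ|²)·P_inc = 441 mW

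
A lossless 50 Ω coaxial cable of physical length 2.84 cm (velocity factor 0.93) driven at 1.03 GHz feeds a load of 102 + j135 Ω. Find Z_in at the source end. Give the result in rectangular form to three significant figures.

λ = v/f = 0.93·c / 1.03 GHz = 0.271 m
βl = 2π·l/λ = 2π × 0.105 = 37.7°
tan(βl) = tan(37.7°) = 0.774
Z_in = Z_0·(Z_L + jZ_0·tanβl)/(Z_0 + jZ_L·tanβl)
     = 50·(102 + j174)/(-54.5 + j79)

Z_in ≈ 44.3 − j95.2 Ω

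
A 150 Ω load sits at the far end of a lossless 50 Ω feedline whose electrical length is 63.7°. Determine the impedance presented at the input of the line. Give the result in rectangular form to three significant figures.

tan(βl) = tan(63.7°) = 2.02
Z_in = Z_0·(Z_L + jZ_0·tanβl)/(Z_0 + jZ_L·tanβl)
     = 50·(150 + j101)/(50 + j304)

Z_in ≈ 20.2 − j21.4 Ω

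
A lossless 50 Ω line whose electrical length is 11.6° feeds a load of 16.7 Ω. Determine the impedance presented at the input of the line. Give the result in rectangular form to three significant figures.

tan(βl) = tan(11.6°) = 0.205
Z_in = Z_0·(Z_L + jZ_0·tanβl)/(Z_0 + jZ_L·tanβl)
     = 50·(16.7 + j10.3)/(50 + j3.43)

Z_in ≈ 17.3 + j9.08 Ω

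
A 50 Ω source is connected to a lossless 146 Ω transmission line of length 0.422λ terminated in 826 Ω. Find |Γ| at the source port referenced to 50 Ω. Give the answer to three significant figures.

|Γ| ≈ 0.861

βl = 2π × 0.422 = 152°
tan(βl) = -0.534
Z_in = Z_0·(Z_L + jZ_0·tanβl)/(Z_0 + jZ_L·tanβl) = 105 + j239 Ω
Γ_s = (Z_in − Z_s)/(Z_in + Z_s) = (55 + j239)/(155 + j239), |Γ_s| = 0.861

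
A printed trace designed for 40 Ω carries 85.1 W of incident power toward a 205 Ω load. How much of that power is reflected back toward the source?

P_reflected ≈ 38.6 W

Γ = (205 − 40)/(205 + 40) = 0.673
|Γ|² = 0.454
P_refl = |Γ|²·P_inc = 38.6 W, P_del = (1 − |Γ|²)·P_inc = 46.5 W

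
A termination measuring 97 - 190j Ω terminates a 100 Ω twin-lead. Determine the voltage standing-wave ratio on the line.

Γ = (Z_L − Z_0)/(Z_L + Z_0) = (-3 − j190)/(197 − j190)
|Γ| = 190/274 = 0.694
VSWR = (1 + |Γ|)/(1 − |Γ|) = 1.69/0.306

VSWR ≈ 5.54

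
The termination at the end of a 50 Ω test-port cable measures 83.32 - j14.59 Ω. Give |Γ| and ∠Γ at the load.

Γ = (Z_L − Z_0)/(Z_L + Z_0) = (33.32 − j14.59)/(133.3 − j14.59)
|Γ| = 36.4/134 = 0.271

Γ ≈ 0.271 ∠ -17.4°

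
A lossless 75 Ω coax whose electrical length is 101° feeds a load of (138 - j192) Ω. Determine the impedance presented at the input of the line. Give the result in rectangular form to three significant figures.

tan(βl) = tan(101°) = -5.14
Z_in = Z_0·(Z_L + jZ_0·tanβl)/(Z_0 + jZ_L·tanβl)
     = 75·(138 − j578)/(-913 − j710)

Z_in ≈ 15.9 + j35.1 Ω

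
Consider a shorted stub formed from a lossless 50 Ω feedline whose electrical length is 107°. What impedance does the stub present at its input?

Z_in ≈ −j164 Ω

tan(βl) = -3.27
For a shorted stub, Z_in = jZ_0·tan(βl)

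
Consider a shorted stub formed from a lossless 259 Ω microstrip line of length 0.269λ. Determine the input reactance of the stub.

X_in ≈ -2160 Ω (capacitive)

βl = 2π × 0.269 = 96.8°
tan(βl) = -8.34
For a shorted stub, Z_in = jZ_0·tan(βl)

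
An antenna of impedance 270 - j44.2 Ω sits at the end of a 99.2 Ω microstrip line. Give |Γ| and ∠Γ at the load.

Γ ≈ 0.474 ∠ -7.68°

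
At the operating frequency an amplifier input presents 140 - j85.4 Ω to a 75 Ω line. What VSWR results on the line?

VSWR ≈ 2.73

Γ = (Z_L − Z_0)/(Z_L + Z_0) = (65 − j85.4)/(215 − j85.4)
|Γ| = 107/231 = 0.464
VSWR = (1 + |Γ|)/(1 − |Γ|) = 1.46/0.536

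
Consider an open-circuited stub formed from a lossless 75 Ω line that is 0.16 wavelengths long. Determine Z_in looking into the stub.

βl = 2π × 0.16 = 57.6°
tan(βl) = 1.58
For an open-circuited stub, Z_in = −jZ_0·cot(βl) = −jZ_0/tan(βl)

Z_in ≈ −j47.6 Ω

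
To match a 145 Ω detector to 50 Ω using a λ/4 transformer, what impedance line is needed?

Z_qwt ≈ 85.1 Ω

Z_qwt = √(Z_0·R_L) = √(50 × 145) = √7250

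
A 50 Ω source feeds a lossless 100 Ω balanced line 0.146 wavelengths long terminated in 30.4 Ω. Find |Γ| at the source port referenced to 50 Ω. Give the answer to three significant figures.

βl = 2π × 0.146 = 52.6°
tan(βl) = 1.31
Z_in = Z_0·(Z_L + jZ_0·tanβl)/(Z_0 + jZ_L·tanβl) = 71.1 + j102 Ω
Γ_s = (Z_in − Z_s)/(Z_in + Z_s) = (21.1 + j102)/(121 + j102), |Γ_s| = 0.659

|Γ| ≈ 0.659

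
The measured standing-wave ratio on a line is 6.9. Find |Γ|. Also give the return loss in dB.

|Γ| ≈ 0.747; return loss ≈ 2.54 dB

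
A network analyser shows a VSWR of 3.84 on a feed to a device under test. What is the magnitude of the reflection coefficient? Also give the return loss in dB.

|Γ| ≈ 0.587; return loss ≈ 4.63 dB

|Γ| = (S − 1)/(S + 1) = (3.84 − 1)/(3.84 + 1) = 2.84/4.84
RL = −20·log₁₀|Γ| = −20·log₁₀(0.587)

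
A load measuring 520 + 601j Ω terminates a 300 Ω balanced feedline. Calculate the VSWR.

Γ = (Z_L − Z_0)/(Z_L + Z_0) = (220 + j601)/(820 + j601)
|Γ| = 640/1020 = 0.63
VSWR = (1 + |Γ|)/(1 − |Γ|) = 1.63/0.37

VSWR ≈ 4.4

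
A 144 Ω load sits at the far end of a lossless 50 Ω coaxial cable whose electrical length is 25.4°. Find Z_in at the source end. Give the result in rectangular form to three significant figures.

tan(βl) = tan(25.4°) = 0.475
Z_in = Z_0·(Z_L + jZ_0·tanβl)/(Z_0 + jZ_L·tanβl)
     = 50·(144 + j23.7)/(50 + j68.4)

Z_in ≈ 61.5 − j60.3 Ω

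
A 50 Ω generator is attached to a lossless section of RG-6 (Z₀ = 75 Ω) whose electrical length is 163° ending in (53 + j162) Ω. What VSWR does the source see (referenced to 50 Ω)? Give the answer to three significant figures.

VSWR ≈ 9.96

tan(βl) = -0.306
Z_in = Z_0·(Z_L + jZ_0·tanβl)/(Z_0 + jZ_L·tanβl) = 20.7 + j86.4 Ω
Γ_s = (Z_in − Z_s)/(Z_in + Z_s) = (-29.3 + j86.4)/(70.7 + j86.4), |Γ_s| = 0.818
VSWR = (1 + |Γ_s|)/(1 − |Γ_s|)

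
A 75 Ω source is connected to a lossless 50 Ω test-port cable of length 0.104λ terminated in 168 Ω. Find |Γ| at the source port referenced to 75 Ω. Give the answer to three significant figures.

|Γ| ≈ 0.538

βl = 2π × 0.104 = 37.4°
tan(βl) = 0.766
Z_in = Z_0·(Z_L + jZ_0·tanβl)/(Z_0 + jZ_L·tanβl) = 35 − j51.7 Ω
Γ_s = (Z_in − Z_s)/(Z_in + Z_s) = (-40 − j51.7)/(110 − j51.7), |Γ_s| = 0.538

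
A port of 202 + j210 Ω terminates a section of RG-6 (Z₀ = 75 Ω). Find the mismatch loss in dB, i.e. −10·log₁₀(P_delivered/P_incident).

Γ = (127 + j210)/(277 + j210), |Γ| = 0.706
|Γ|² = 0.498, so P_del/P_inc = 1 − |Γ|² = 0.502
ML = −10·log₁₀(1 − |Γ|²)

mismatch loss ≈ 3 dB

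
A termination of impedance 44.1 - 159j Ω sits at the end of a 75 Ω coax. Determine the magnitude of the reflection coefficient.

Γ = (Z_L − Z_0)/(Z_L + Z_0) = (-30.9 − j159)/(119.1 − j159)
|Γ| = 162/199

|Γ| ≈ 0.815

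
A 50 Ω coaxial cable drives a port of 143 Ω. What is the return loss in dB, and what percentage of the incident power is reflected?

RL ≈ 6.34 dB; 23.2% of incident power reflected

Γ = (143 − 50)/(143 + 50) = 0.482
RL = −20·log₁₀(0.482) = 6.34 dB
P_refl/P_inc = |Γ|² = 0.232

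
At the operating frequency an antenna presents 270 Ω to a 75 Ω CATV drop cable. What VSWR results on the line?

VSWR ≈ 3.6

For a purely resistive load, VSWR = R_L/Z_0 or Z_0/R_L (whichever > 1) = 270/75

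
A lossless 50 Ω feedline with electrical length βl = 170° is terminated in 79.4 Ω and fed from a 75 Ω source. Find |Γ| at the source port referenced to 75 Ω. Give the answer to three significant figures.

tan(βl) = -0.176
Z_in = Z_0·(Z_L + jZ_0·tanβl)/(Z_0 + jZ_L·tanβl) = 75.9 + j12.4 Ω
Γ_s = (Z_in − Z_s)/(Z_in + Z_s) = (0.916 + j12.4)/(151 + j12.4), |Γ_s| = 0.0824

|Γ| ≈ 0.0824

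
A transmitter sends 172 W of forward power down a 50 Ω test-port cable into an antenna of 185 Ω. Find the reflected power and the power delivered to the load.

Γ = (185 − 50)/(185 + 50) = 0.574
|Γ|² = 0.33
P_refl = |Γ|²·P_inc = 56.8 W, P_del = (1 − |Γ|²)·P_inc = 115 W

P_reflected ≈ 56.8 W; P_delivered ≈ 115 W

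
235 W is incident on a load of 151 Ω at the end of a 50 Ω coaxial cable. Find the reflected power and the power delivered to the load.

P_reflected ≈ 59.3 W; P_delivered ≈ 176 W

Γ = (151 − 50)/(151 + 50) = 0.502
|Γ|² = 0.252
P_refl = |Γ|²·P_inc = 59.3 W, P_del = (1 − |Γ|²)·P_inc = 176 W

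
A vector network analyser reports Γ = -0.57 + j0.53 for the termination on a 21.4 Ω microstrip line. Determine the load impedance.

Z_L ≈ 3.07 + j8.26 Ω

Z_L = Z_0·(1 + Γ)/(1 − Γ) = 21.4·(0.43 + j0.53)/(1.57 − j0.53)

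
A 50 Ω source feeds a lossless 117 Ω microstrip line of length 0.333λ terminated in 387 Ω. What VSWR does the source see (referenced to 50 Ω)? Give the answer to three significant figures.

βl = 2π × 0.333 = 120°
tan(βl) = -1.74
Z_in = Z_0·(Z_L + jZ_0·tanβl)/(Z_0 + jZ_L·tanβl) = 45.7 + j59.3 Ω
Γ_s = (Z_in − Z_s)/(Z_in + Z_s) = (-4.33 + j59.3)/(95.7 + j59.3), |Γ_s| = 0.528
VSWR = (1 + |Γ_s|)/(1 − |Γ_s|)

VSWR ≈ 3.24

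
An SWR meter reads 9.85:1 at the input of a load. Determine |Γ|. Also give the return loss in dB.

|Γ| ≈ 0.816; return loss ≈ 1.77 dB

|Γ| = (S − 1)/(S + 1) = (9.85 − 1)/(9.85 + 1) = 8.85/10.8
RL = −20·log₁₀|Γ| = −20·log₁₀(0.816)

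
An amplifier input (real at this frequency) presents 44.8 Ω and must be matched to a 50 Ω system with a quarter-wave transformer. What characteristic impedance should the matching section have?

Z_qwt ≈ 47.3 Ω

Z_qwt = √(Z_0·R_L) = √(50 × 44.8) = √2240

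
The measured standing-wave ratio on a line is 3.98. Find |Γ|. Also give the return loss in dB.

|Γ| ≈ 0.598; return loss ≈ 4.46 dB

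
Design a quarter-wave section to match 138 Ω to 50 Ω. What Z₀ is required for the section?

Z_qwt ≈ 83.1 Ω

Z_qwt = √(Z_0·R_L) = √(50 × 138) = √6900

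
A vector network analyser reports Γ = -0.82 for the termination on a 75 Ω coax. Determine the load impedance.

Z_L = Z_0·(1 + Γ)/(1 − Γ) = 75·(0.18)/(1.82)

Z_L ≈ 7.42 Ω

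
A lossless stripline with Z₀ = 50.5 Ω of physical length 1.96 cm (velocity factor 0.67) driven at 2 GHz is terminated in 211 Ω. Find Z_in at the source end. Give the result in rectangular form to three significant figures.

Z_in ≈ 13.6 − j17 Ω

λ = v/f = 0.67·c / 2 GHz = 0.101 m
βl = 2π·l/λ = 2π × 0.195 = 70.2°
tan(βl) = tan(70.2°) = 2.78
Z_in = Z_0·(Z_L + jZ_0·tanβl)/(Z_0 + jZ_L·tanβl)
     = 50.5·(211 + j140)/(50.5 + j586)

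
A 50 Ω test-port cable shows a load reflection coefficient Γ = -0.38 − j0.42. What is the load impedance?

Z_L ≈ 16.3 − j20.2 Ω

Z_L = Z_0·(1 + Γ)/(1 − Γ) = 50·(0.62 − j0.42)/(1.38 + j0.42)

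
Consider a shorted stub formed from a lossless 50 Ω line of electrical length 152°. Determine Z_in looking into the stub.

Z_in ≈ −j26.6 Ω

tan(βl) = -0.532
For a shorted stub, Z_in = jZ_0·tan(βl)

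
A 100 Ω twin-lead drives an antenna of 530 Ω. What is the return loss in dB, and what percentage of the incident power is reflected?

Γ = (530 − 100)/(530 + 100) = 0.683
RL = −20·log₁₀(0.683) = 3.32 dB
P_refl/P_inc = |Γ|² = 0.466

RL ≈ 3.32 dB; 46.6% of incident power reflected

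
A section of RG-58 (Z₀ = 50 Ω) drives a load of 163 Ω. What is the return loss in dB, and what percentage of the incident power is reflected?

RL ≈ 5.51 dB; 28.1% of incident power reflected

Γ = (163 − 50)/(163 + 50) = 0.531
RL = −20·log₁₀(0.531) = 5.51 dB
P_refl/P_inc = |Γ|² = 0.281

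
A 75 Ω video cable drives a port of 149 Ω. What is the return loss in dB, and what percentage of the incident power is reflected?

Γ = (149 − 75)/(149 + 75) = 0.33
RL = −20·log₁₀(0.33) = 9.62 dB
P_refl/P_inc = |Γ|² = 0.109

RL ≈ 9.62 dB; 10.9% of incident power reflected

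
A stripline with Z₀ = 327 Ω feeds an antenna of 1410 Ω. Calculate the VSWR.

VSWR ≈ 4.31

Γ = (1410 − 327)/(1410 + 327) = 0.623
VSWR = (1 + 0.623)/(1 − 0.623)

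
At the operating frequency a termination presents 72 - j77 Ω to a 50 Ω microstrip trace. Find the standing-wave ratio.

VSWR ≈ 3.5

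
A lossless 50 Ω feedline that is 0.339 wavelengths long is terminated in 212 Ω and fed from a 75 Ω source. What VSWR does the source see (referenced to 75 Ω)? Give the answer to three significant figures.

βl = 2π × 0.339 = 122°
tan(βl) = -1.6
Z_in = Z_0·(Z_L + jZ_0·tanβl)/(Z_0 + jZ_L·tanβl) = 16.1 + j28.9 Ω
Γ_s = (Z_in − Z_s)/(Z_in + Z_s) = (-58.9 + j28.9)/(91.1 + j28.9), |Γ_s| = 0.687
VSWR = (1 + |Γ_s|)/(1 − |Γ_s|)

VSWR ≈ 5.39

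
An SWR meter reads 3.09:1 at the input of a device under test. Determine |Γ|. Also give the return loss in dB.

|Γ| = (S − 1)/(S + 1) = (3.09 − 1)/(3.09 + 1) = 2.09/4.09
RL = −20·log₁₀|Γ| = −20·log₁₀(0.511)

|Γ| ≈ 0.511; return loss ≈ 5.83 dB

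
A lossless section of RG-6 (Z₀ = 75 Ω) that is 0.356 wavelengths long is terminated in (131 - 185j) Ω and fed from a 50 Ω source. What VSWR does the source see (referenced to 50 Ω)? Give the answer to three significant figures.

βl = 2π × 0.356 = 128°
tan(βl) = -1.27
Z_in = Z_0·(Z_L + jZ_0·tanβl)/(Z_0 + jZ_L·tanβl) = 36.1 + j93.6 Ω
Γ_s = (Z_in − Z_s)/(Z_in + Z_s) = (-13.9 + j93.6)/(86.1 + j93.6), |Γ_s| = 0.744
VSWR = (1 + |Γ_s|)/(1 − |Γ_s|)

VSWR ≈ 6.82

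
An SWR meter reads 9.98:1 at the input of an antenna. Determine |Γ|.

|Γ| ≈ 0.818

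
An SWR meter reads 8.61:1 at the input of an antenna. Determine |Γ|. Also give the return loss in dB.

|Γ| ≈ 0.792; return loss ≈ 2.03 dB

|Γ| = (S − 1)/(S + 1) = (8.61 − 1)/(8.61 + 1) = 7.61/9.61
RL = −20·log₁₀|Γ| = −20·log₁₀(0.792)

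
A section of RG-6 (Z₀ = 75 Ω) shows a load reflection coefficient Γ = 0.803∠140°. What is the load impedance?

Z_L ≈ 9.27 + j26.9 Ω

Z_L = Z_0·(1 + Γ)/(1 − Γ) = 75·(0.385 + j0.516)/(1.62 − j0.516)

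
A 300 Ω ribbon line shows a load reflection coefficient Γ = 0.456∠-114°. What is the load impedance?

Z_L = Z_0·(1 + Γ)/(1 − Γ) = 300·(0.815 − j0.417)/(1.19 + j0.417)

Z_L ≈ 150 − j158 Ω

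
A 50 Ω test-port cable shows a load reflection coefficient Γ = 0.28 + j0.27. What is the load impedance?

Z_L ≈ 71.8 + j45.7 Ω

Z_L = Z_0·(1 + Γ)/(1 − Γ) = 50·(1.28 + j0.27)/(0.72 − j0.27)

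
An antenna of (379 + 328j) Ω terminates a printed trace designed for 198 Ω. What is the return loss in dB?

RL ≈ 4.97 dB

Γ = (181 + j328)/(577 + j328), |Γ| = 0.564
RL = −20·log₁₀|Γ| = −20·log₁₀(0.564)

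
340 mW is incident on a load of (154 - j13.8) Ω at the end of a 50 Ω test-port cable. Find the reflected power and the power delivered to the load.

P_reflected ≈ 89.5 mW; P_delivered ≈ 250 mW

|Γ| = |(104 − j13.8)/(204 − j13.8)| = 0.513
|Γ|² = 0.263
P_refl = |Γ|²·P_inc = 89.5 mW, P_del = (1 − |Γ|²)·P_inc = 250 mW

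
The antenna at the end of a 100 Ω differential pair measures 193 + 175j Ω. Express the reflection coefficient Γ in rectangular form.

Γ ≈ 0.497 + j0.3

Γ = (Z_L − Z_0)/(Z_L + Z_0) = (93 + j175)/(293 + j175)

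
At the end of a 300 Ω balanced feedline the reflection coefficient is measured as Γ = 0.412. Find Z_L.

Z_L = Z_0·(1 + Γ)/(1 − Γ) = 300·(1.41)/(0.588)

Z_L ≈ 720 Ω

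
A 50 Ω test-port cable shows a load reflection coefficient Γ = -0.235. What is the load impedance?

Z_L = Z_0·(1 + Γ)/(1 − Γ) = 50·(0.765)/(1.23)

Z_L ≈ 31 Ω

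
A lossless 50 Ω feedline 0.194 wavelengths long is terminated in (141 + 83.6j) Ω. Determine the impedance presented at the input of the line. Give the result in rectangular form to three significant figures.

Z_in ≈ 16.6 − j26 Ω

βl = 2π × 0.194 = 69.8°
tan(βl) = tan(69.8°) = 2.72
Z_in = Z_0·(Z_L + jZ_0·tanβl)/(Z_0 + jZ_L·tanβl)
     = 50·(141 + j220)/(-178 + j384)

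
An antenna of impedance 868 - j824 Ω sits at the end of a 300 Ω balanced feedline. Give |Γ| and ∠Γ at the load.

Γ = (Z_L − Z_0)/(Z_L + Z_0) = (568 − j824)/(1168 − j824)
|Γ| = 1000/1430 = 0.7

Γ ≈ 0.7 ∠ -20.2°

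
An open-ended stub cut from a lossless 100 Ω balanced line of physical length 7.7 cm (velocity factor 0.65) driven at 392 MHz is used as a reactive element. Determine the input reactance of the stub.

λ = v/f = 0.65·c / 392 MHz = 0.497 m
βl = 2π·l/λ = 2π × 0.155 = 55.7°
tan(βl) = 1.47
For an open-ended stub, Z_in = −jZ_0·cot(βl) = −jZ_0/tan(βl)

X_in ≈ -68.2 Ω (capacitive)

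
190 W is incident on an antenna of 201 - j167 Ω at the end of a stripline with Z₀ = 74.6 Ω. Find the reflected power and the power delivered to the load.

P_reflected ≈ 80.3 W; P_delivered ≈ 110 W

|Γ| = |(126.4 − j167)/(275.6 − j167)| = 0.65
|Γ|² = 0.422
P_refl = |Γ|²·P_inc = 80.3 W, P_del = (1 − |Γ|²)·P_inc = 110 W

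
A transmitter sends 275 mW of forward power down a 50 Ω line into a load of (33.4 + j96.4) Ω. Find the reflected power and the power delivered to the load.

|Γ| = |(-16.6 + j96.4)/(83.4 + j96.4)| = 0.767
|Γ|² = 0.589
P_refl = |Γ|²·P_inc = 162 mW, P_del = (1 − |Γ|²)·P_inc = 113 mW

P_reflected ≈ 162 mW; P_delivered ≈ 113 mW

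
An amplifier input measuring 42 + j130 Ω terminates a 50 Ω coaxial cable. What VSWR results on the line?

Γ = (Z_L − Z_0)/(Z_L + Z_0) = (-8 + j130)/(92 + j130)
|Γ| = 130/159 = 0.818
VSWR = (1 + |Γ|)/(1 − |Γ|) = 1.82/0.182

VSWR ≈ 9.98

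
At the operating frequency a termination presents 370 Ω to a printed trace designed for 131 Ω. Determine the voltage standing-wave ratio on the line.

Γ = (370 − 131)/(370 + 131) = 0.477
VSWR = (1 + 0.477)/(1 − 0.477)

VSWR ≈ 2.82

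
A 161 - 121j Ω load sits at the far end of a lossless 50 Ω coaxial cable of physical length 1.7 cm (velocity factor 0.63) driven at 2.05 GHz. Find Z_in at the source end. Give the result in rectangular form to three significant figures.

λ = v/f = 0.63·c / 2.05 GHz = 0.0922 m
βl = 2π·l/λ = 2π × 0.184 = 66.4°
tan(βl) = tan(66.4°) = 2.29
Z_in = Z_0·(Z_L + jZ_0·tanβl)/(Z_0 + jZ_L·tanβl)
     = 50·(161 − j6.66)/(327 + j368)

Z_in ≈ 10.3 − j12.7 Ω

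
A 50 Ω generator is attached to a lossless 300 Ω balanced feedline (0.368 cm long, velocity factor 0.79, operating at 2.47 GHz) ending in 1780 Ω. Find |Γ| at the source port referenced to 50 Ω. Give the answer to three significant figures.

|Γ| ≈ 0.942

λ = v/f = 0.79·c / 2.47 GHz = 0.096 m
βl = 2π·l/λ = 2π × 0.0384 = 13.8°
tan(βl) = 0.246
Z_in = Z_0·(Z_L + jZ_0·tanβl)/(Z_0 + jZ_L·tanβl) = 604 − j807 Ω
Γ_s = (Z_in − Z_s)/(Z_in + Z_s) = (554 − j807)/(654 − j807), |Γ_s| = 0.942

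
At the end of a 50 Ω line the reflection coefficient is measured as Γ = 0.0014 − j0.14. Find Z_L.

Z_L = Z_0·(1 + Γ)/(1 − Γ) = 50·(1 − j0.14)/(0.999 + j0.14)

Z_L ≈ 48.2 − j13.8 Ω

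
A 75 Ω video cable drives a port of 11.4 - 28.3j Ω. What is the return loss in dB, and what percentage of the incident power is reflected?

RL ≈ 2.32 dB; 58.6% of incident power reflected

Γ = (-63.6 − j28.3)/(86.4 − j28.3), |Γ| = 0.766
RL = −20·log₁₀(0.766) = 2.32 dB
P_refl/P_inc = |Γ|² = 0.586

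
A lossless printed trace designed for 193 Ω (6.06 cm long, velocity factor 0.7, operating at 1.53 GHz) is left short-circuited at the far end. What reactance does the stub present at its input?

λ = v/f = 0.7·c / 1.53 GHz = 0.137 m
βl = 2π·l/λ = 2π × 0.442 = 159°
tan(βl) = -0.385
For a short-circuited stub, Z_in = jZ_0·tan(βl)

X_in ≈ -74.3 Ω (capacitive)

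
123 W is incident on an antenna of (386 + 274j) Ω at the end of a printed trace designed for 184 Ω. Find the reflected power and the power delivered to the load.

P_reflected ≈ 35.6 W; P_delivered ≈ 87.4 W

|Γ| = |(202 + j274)/(570 + j274)| = 0.538
|Γ|² = 0.29
P_refl = |Γ|²·P_inc = 35.6 W, P_del = (1 − |Γ|²)·P_inc = 87.4 W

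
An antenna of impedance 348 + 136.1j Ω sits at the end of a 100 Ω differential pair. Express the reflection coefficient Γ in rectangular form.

Γ = (Z_L − Z_0)/(Z_L + Z_0) = (248 + j136.1)/(448 + j136.1)

Γ ≈ 0.591 + j0.124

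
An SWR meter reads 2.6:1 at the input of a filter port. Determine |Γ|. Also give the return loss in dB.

|Γ| ≈ 0.444; return loss ≈ 7.04 dB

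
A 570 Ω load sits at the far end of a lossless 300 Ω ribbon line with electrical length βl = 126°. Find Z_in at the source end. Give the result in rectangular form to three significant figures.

tan(βl) = tan(126°) = -1.38
Z_in = Z_0·(Z_L + jZ_0·tanβl)/(Z_0 + jZ_L·tanβl)
     = 300·(570 − j413)/(300 − j785)

Z_in ≈ 210 + j137 Ω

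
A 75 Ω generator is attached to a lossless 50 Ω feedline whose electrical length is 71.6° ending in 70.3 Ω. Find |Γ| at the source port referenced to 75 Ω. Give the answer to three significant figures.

tan(βl) = 3.01
Z_in = Z_0·(Z_L + jZ_0·tanβl)/(Z_0 + jZ_L·tanβl) = 37.4 − j7.78 Ω
Γ_s = (Z_in − Z_s)/(Z_in + Z_s) = (-37.6 − j7.78)/(112 − j7.78), |Γ_s| = 0.341

|Γ| ≈ 0.341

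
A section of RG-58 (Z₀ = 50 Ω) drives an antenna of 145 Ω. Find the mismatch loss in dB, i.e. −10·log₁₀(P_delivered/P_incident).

Γ = (145 − 50)/(145 + 50) = 0.487
|Γ|² = 0.237, so P_del/P_inc = 1 − |Γ|² = 0.763
ML = −10·log₁₀(1 − |Γ|²)

mismatch loss ≈ 1.18 dB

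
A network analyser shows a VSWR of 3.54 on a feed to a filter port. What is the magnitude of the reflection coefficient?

|Γ| = (S − 1)/(S + 1) = (3.54 − 1)/(3.54 + 1) = 2.54/4.54

|Γ| ≈ 0.559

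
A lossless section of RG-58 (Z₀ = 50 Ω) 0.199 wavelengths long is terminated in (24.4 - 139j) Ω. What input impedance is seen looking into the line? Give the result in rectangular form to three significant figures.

βl = 2π × 0.199 = 71.6°
tan(βl) = tan(71.6°) = 3.01
Z_in = Z_0·(Z_L + jZ_0·tanβl)/(Z_0 + jZ_L·tanβl)
     = 50·(24.4 + j11.7)/(469 + j73.5)

Z_in ≈ 2.73 + j0.815 Ω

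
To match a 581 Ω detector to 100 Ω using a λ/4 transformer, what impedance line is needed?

Z_qwt ≈ 241 Ω

Z_qwt = √(Z_0·R_L) = √(100 × 581) = √58100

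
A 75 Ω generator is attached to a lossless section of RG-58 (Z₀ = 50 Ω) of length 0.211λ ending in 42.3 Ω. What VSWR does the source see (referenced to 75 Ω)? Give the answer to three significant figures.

βl = 2π × 0.211 = 76°
tan(βl) = 4
Z_in = Z_0·(Z_L + jZ_0·tanβl)/(Z_0 + jZ_L·tanβl) = 57.8 + j4.57 Ω
Γ_s = (Z_in − Z_s)/(Z_in + Z_s) = (-17.2 + j4.57)/(133 + j4.57), |Γ_s| = 0.134
VSWR = (1 + |Γ_s|)/(1 − |Γ_s|)

VSWR ≈ 1.31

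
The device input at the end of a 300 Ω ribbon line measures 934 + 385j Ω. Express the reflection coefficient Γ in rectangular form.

Γ = (Z_L − Z_0)/(Z_L + Z_0) = (634 + j385)/(1234 + j385)

Γ ≈ 0.557 + j0.138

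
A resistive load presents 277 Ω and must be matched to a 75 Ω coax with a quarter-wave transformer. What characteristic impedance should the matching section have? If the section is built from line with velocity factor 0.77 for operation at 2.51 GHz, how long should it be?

Z_qwt = √(Z_0·R_L) = √(75 × 277) = √20780
λ = 0.77·c/f = 0.092 m, so l = λ/4 = 0.023 m

Z_qwt ≈ 144 Ω; length ≈ 2.3 cm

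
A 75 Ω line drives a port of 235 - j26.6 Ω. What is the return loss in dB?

Γ = (160 − j26.6)/(310 − j26.6), |Γ| = 0.521
RL = −20·log₁₀|Γ| = −20·log₁₀(0.521)

RL ≈ 5.66 dB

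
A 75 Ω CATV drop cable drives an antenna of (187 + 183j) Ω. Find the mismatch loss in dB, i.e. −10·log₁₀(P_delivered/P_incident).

mismatch loss ≈ 2.6 dB

Γ = (112 + j183)/(262 + j183), |Γ| = 0.671
|Γ|² = 0.451, so P_del/P_inc = 1 − |Γ|² = 0.549
ML = −10·log₁₀(1 − |Γ|²)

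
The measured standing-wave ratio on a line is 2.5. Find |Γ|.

|Γ| = (S − 1)/(S + 1) = (2.5 − 1)/(2.5 + 1) = 1.5/3.5

|Γ| ≈ 0.429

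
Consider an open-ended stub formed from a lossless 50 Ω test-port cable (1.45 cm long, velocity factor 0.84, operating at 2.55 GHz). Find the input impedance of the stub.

λ = v/f = 0.84·c / 2.55 GHz = 0.0988 m
βl = 2π·l/λ = 2π × 0.147 = 52.8°
tan(βl) = 1.32
For an open-ended stub, Z_in = −jZ_0·cot(βl) = −jZ_0/tan(βl)

Z_in ≈ −j37.9 Ω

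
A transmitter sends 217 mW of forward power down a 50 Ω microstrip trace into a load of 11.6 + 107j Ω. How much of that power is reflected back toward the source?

|Γ| = |(-38.4 + j107)/(61.6 + j107)| = 0.921
|Γ|² = 0.848
P_refl = |Γ|²·P_inc = 184 mW, P_del = (1 − |Γ|²)·P_inc = 33 mW

P_reflected ≈ 184 mW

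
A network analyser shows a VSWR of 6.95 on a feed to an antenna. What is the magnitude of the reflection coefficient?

|Γ| ≈ 0.748

|Γ| = (S − 1)/(S + 1) = (6.95 − 1)/(6.95 + 1) = 5.95/7.95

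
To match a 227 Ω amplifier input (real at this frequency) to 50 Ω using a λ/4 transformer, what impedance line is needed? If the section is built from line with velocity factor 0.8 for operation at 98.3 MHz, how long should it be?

Z_qwt = √(Z_0·R_L) = √(50 × 227) = √11350
λ = 0.8·c/f = 2.44 m, so l = λ/4 = 0.61 m

Z_qwt ≈ 107 Ω; length ≈ 61 cm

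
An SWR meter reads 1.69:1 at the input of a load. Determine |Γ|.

|Γ| ≈ 0.257

|Γ| = (S − 1)/(S + 1) = (1.69 − 1)/(1.69 + 1) = 0.69/2.69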